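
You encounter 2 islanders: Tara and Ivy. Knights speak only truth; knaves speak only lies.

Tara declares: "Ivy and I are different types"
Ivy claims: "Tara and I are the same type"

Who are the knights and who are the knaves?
Tara is a knight.
Ivy is a knave.

Verification:
- Tara (knight) says "Ivy and I are different types" - this is TRUE because Tara is a knight and Ivy is a knave.
- Ivy (knave) says "Tara and I are the same type" - this is FALSE (a lie) because Ivy is a knave and Tara is a knight.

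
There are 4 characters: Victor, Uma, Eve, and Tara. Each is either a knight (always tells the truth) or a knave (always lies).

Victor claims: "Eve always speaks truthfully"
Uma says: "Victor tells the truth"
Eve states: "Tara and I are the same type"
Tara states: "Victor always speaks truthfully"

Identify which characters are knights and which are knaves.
Victor is a knight.
Uma is a knight.
Eve is a knight.
Tara is a knight.

Verification:
- Victor (knight) says "Eve always speaks truthfully" - this is TRUE because Eve is a knight.
- Uma (knight) says "Victor tells the truth" - this is TRUE because Victor is a knight.
- Eve (knight) says "Tara and I are the same type" - this is TRUE because Eve is a knight and Tara is a knight.
- Tara (knight) says "Victor always speaks truthfully" - this is TRUE because Victor is a knight.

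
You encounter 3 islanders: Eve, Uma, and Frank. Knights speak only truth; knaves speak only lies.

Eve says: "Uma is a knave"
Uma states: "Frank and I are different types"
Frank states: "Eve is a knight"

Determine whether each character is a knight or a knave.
Eve is a knave.
Uma is a knight.
Frank is a knave.

Verification:
- Eve (knave) says "Uma is a knave" - this is FALSE (a lie) because Uma is a knight.
- Uma (knight) says "Frank and I are different types" - this is TRUE because Uma is a knight and Frank is a knave.
- Frank (knave) says "Eve is a knight" - this is FALSE (a lie) because Eve is a knave.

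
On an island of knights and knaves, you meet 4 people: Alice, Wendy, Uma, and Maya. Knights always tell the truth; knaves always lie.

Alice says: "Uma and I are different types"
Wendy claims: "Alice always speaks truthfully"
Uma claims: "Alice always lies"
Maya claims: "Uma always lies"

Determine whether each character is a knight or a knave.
Alice is a knight.
Wendy is a knight.
Uma is a knave.
Maya is a knight.

Verification:
- Alice (knight) says "Uma and I are different types" - this is TRUE because Alice is a knight and Uma is a knave.
- Wendy (knight) says "Alice always speaks truthfully" - this is TRUE because Alice is a knight.
- Uma (knave) says "Alice always lies" - this is FALSE (a lie) because Alice is a knight.
- Maya (knight) says "Uma always lies" - this is TRUE because Uma is a knave.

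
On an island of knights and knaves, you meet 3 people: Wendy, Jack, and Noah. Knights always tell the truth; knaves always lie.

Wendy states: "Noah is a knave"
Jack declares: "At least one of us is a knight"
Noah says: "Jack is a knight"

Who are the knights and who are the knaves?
Wendy is a knave.
Jack is a knight.
Noah is a knight.

Verification:
- Wendy (knave) says "Noah is a knave" - this is FALSE (a lie) because Noah is a knight.
- Jack (knight) says "At least one of us is a knight" - this is TRUE because Jack and Noah are knights.
- Noah (knight) says "Jack is a knight" - this is TRUE because Jack is a knight.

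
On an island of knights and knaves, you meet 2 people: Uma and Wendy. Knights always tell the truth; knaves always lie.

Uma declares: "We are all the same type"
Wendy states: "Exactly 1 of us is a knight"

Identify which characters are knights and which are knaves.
Uma is a knave.
Wendy is a knight.

Verification:
- Uma (knave) says "We are all the same type" - this is FALSE (a lie) because Wendy is a knight and Uma is a knave.
- Wendy (knight) says "Exactly 1 of us is a knight" - this is TRUE because there are 1 knights.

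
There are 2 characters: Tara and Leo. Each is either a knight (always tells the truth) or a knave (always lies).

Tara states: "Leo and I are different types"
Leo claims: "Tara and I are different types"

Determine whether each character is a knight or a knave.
Tara is a knave.
Leo is a knave.

Verification:
- Tara (knave) says "Leo and I are different types" - this is FALSE (a lie) because Tara is a knave and Leo is a knave.
- Leo (knave) says "Tara and I are different types" - this is FALSE (a lie) because Leo is a knave and Tara is a knave.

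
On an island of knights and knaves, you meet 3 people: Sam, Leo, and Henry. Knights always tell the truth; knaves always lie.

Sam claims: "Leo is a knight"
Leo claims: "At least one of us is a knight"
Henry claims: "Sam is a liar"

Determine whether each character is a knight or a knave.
Sam is a knight.
Leo is a knight.
Henry is a knave.

Verification:
- Sam (knight) says "Leo is a knight" - this is TRUE because Leo is a knight.
- Leo (knight) says "At least one of us is a knight" - this is TRUE because Sam and Leo are knights.
- Henry (knave) says "Sam is a liar" - this is FALSE (a lie) because Sam is a knight.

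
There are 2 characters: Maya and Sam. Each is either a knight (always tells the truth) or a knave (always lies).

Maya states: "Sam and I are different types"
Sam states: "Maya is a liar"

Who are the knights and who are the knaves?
Maya is a knight.
Sam is a knave.

Verification:
- Maya (knight) says "Sam and I are different types" - this is TRUE because Maya is a knight and Sam is a knave.
- Sam (knave) says "Maya is a liar" - this is FALSE (a lie) because Maya is a knight.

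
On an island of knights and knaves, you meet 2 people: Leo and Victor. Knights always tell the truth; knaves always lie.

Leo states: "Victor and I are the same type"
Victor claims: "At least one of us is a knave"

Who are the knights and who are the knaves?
Leo is a knave.
Victor is a knight.

Verification:
- Leo (knave) says "Victor and I are the same type" - this is FALSE (a lie) because Leo is a knave and Victor is a knight.
- Victor (knight) says "At least one of us is a knave" - this is TRUE because Leo is a knave.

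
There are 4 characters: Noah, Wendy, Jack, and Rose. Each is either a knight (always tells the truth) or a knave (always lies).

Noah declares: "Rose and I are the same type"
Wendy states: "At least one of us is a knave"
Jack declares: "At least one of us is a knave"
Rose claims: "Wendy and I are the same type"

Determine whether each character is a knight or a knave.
Noah is a knave.
Wendy is a knight.
Jack is a knight.
Rose is a knight.

Verification:
- Noah (knave) says "Rose and I are the same type" - this is FALSE (a lie) because Noah is a knave and Rose is a knight.
- Wendy (knight) says "At least one of us is a knave" - this is TRUE because Noah is a knave.
- Jack (knight) says "At least one of us is a knave" - this is TRUE because Noah is a knave.
- Rose (knight) says "Wendy and I are the same type" - this is TRUE because Rose is a knight and Wendy is a knight.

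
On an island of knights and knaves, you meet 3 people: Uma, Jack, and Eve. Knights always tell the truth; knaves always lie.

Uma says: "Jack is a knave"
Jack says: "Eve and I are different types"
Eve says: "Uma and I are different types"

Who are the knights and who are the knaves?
Uma is a knave.
Jack is a knight.
Eve is a knave.

Verification:
- Uma (knave) says "Jack is a knave" - this is FALSE (a lie) because Jack is a knight.
- Jack (knight) says "Eve and I are different types" - this is TRUE because Jack is a knight and Eve is a knave.
- Eve (knave) says "Uma and I are different types" - this is FALSE (a lie) because Eve is a knave and Uma is a knave.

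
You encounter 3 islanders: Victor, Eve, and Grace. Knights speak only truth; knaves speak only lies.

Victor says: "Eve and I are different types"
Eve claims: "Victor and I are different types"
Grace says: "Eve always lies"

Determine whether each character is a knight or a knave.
Victor is a knave.
Eve is a knave.
Grace is a knight.

Verification:
- Victor (knave) says "Eve and I are different types" - this is FALSE (a lie) because Victor is a knave and Eve is a knave.
- Eve (knave) says "Victor and I are different types" - this is FALSE (a lie) because Eve is a knave and Victor is a knave.
- Grace (knight) says "Eve always lies" - this is TRUE because Eve is a knave.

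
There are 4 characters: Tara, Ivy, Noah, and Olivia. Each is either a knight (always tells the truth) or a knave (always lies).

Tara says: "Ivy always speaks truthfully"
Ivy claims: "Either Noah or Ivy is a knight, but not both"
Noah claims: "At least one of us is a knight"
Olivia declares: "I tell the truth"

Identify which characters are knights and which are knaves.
Tara is a knave.
Ivy is a knave.
Noah is a knave.
Olivia is a knave.

Verification:
- Tara (knave) says "Ivy always speaks truthfully" - this is FALSE (a lie) because Ivy is a knave.
- Ivy (knave) says "Either Noah or Ivy is a knight, but not both" - this is FALSE (a lie) because Noah is a knave and Ivy is a knave.
- Noah (knave) says "At least one of us is a knight" - this is FALSE (a lie) because no one is a knight.
- Olivia (knave) says "I tell the truth" - this is FALSE (a lie) because Olivia is a knave.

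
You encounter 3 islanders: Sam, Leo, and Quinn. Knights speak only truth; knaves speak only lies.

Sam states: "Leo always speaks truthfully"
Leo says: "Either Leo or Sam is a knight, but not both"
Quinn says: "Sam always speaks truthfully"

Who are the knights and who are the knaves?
Sam is a knave.
Leo is a knave.
Quinn is a knave.

Verification:
- Sam (knave) says "Leo always speaks truthfully" - this is FALSE (a lie) because Leo is a knave.
- Leo (knave) says "Either Leo or Sam is a knight, but not both" - this is FALSE (a lie) because Leo is a knave and Sam is a knave.
- Quinn (knave) says "Sam always speaks truthfully" - this is FALSE (a lie) because Sam is a knave.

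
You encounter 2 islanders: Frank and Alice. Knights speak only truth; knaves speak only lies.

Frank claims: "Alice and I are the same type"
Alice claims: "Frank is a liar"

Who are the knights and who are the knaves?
Frank is a knave.
Alice is a knight.

Verification:
- Frank (knave) says "Alice and I are the same type" - this is FALSE (a lie) because Frank is a knave and Alice is a knight.
- Alice (knight) says "Frank is a liar" - this is TRUE because Frank is a knave.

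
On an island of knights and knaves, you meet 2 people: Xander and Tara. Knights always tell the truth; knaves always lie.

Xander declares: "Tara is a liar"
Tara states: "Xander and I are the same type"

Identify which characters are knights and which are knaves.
Xander is a knight.
Tara is a knave.

Verification:
- Xander (knight) says "Tara is a liar" - this is TRUE because Tara is a knave.
- Tara (knave) says "Xander and I are the same type" - this is FALSE (a lie) because Tara is a knave and Xander is a knight.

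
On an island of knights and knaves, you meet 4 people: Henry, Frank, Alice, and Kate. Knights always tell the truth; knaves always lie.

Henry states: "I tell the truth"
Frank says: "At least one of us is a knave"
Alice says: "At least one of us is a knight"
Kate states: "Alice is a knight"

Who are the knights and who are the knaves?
Henry is a knave.
Frank is a knight.
Alice is a knight.
Kate is a knight.

Verification:
- Henry (knave) says "I tell the truth" - this is FALSE (a lie) because Henry is a knave.
- Frank (knight) says "At least one of us is a knave" - this is TRUE because Henry is a knave.
- Alice (knight) says "At least one of us is a knight" - this is TRUE because Frank, Alice, and Kate are knights.
- Kate (knight) says "Alice is a knight" - this is TRUE because Alice is a knight.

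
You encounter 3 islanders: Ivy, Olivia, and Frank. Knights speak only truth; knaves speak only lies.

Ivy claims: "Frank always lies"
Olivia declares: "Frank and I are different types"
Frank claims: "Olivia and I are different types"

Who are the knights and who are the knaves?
Ivy is a knight.
Olivia is a knave.
Frank is a knave.

Verification:
- Ivy (knight) says "Frank always lies" - this is TRUE because Frank is a knave.
- Olivia (knave) says "Frank and I are different types" - this is FALSE (a lie) because Olivia is a knave and Frank is a knave.
- Frank (knave) says "Olivia and I are different types" - this is FALSE (a lie) because Frank is a knave and Olivia is a knave.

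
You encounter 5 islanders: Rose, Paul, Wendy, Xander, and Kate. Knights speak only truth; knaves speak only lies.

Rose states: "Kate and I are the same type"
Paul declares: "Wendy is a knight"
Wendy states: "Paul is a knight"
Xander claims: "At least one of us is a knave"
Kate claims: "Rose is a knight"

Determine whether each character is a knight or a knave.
Rose is a knight.
Paul is a knave.
Wendy is a knave.
Xander is a knight.
Kate is a knight.

Verification:
- Rose (knight) says "Kate and I are the same type" - this is TRUE because Rose is a knight and Kate is a knight.
- Paul (knave) says "Wendy is a knight" - this is FALSE (a lie) because Wendy is a knave.
- Wendy (knave) says "Paul is a knight" - this is FALSE (a lie) because Paul is a knave.
- Xander (knight) says "At least one of us is a knave" - this is TRUE because Paul and Wendy are knaves.
- Kate (knight) says "Rose is a knight" - this is TRUE because Rose is a knight.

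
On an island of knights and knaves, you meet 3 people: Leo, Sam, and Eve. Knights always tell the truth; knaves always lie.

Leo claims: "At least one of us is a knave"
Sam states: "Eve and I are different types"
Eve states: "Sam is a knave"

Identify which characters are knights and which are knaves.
Leo is a knight.
Sam is a knight.
Eve is a knave.

Verification:
- Leo (knight) says "At least one of us is a knave" - this is TRUE because Eve is a knave.
- Sam (knight) says "Eve and I are different types" - this is TRUE because Sam is a knight and Eve is a knave.
- Eve (knave) says "Sam is a knave" - this is FALSE (a lie) because Sam is a knight.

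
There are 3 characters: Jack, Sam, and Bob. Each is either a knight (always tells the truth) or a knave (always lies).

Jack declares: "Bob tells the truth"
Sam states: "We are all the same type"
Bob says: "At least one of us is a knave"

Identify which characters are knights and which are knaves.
Jack is a knight.
Sam is a knave.
Bob is a knight.

Verification:
- Jack (knight) says "Bob tells the truth" - this is TRUE because Bob is a knight.
- Sam (knave) says "We are all the same type" - this is FALSE (a lie) because Jack and Bob are knights and Sam is a knave.
- Bob (knight) says "At least one of us is a knave" - this is TRUE because Sam is a knave.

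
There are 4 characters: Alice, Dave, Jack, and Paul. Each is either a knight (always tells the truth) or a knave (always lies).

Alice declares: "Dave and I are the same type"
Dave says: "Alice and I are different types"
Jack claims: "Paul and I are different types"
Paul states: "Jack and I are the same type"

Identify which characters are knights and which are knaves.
Alice is a knave.
Dave is a knight.
Jack is a knight.
Paul is a knave.

Verification:
- Alice (knave) says "Dave and I are the same type" - this is FALSE (a lie) because Alice is a knave and Dave is a knight.
- Dave (knight) says "Alice and I are different types" - this is TRUE because Dave is a knight and Alice is a knave.
- Jack (knight) says "Paul and I are different types" - this is TRUE because Jack is a knight and Paul is a knave.
- Paul (knave) says "Jack and I are the same type" - this is FALSE (a lie) because Paul is a knave and Jack is a knight.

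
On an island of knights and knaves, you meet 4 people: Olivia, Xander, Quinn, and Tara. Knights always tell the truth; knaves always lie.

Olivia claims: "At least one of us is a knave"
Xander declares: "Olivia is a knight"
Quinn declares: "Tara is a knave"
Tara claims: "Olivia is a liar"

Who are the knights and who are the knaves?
Olivia is a knight.
Xander is a knight.
Quinn is a knight.
Tara is a knave.

Verification:
- Olivia (knight) says "At least one of us is a knave" - this is TRUE because Tara is a knave.
- Xander (knight) says "Olivia is a knight" - this is TRUE because Olivia is a knight.
- Quinn (knight) says "Tara is a knave" - this is TRUE because Tara is a knave.
- Tara (knave) says "Olivia is a liar" - this is FALSE (a lie) because Olivia is a knight.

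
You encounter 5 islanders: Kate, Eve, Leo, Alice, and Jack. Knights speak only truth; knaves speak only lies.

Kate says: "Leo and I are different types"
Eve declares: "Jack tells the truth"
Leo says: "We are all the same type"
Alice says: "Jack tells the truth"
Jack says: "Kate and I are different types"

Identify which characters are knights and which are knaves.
Kate is a knave.
Eve is a knight.
Leo is a knave.
Alice is a knight.
Jack is a knight.

Verification:
- Kate (knave) says "Leo and I are different types" - this is FALSE (a lie) because Kate is a knave and Leo is a knave.
- Eve (knight) says "Jack tells the truth" - this is TRUE because Jack is a knight.
- Leo (knave) says "We are all the same type" - this is FALSE (a lie) because Eve, Alice, and Jack are knights and Kate and Leo are knaves.
- Alice (knight) says "Jack tells the truth" - this is TRUE because Jack is a knight.
- Jack (knight) says "Kate and I are different types" - this is TRUE because Jack is a knight and Kate is a knave.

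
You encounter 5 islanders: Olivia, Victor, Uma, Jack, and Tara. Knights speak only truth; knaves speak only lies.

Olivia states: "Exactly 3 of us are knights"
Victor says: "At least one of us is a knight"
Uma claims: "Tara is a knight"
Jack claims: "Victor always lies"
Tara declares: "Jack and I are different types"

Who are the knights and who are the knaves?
Olivia is a knave.
Victor is a knight.
Uma is a knave.
Jack is a knave.
Tara is a knave.

Verification:
- Olivia (knave) says "Exactly 3 of us are knights" - this is FALSE (a lie) because there are 1 knights.
- Victor (knight) says "At least one of us is a knight" - this is TRUE because Victor is a knight.
- Uma (knave) says "Tara is a knight" - this is FALSE (a lie) because Tara is a knave.
- Jack (knave) says "Victor always lies" - this is FALSE (a lie) because Victor is a knight.
- Tara (knave) says "Jack and I are different types" - this is FALSE (a lie) because Tara is a knave and Jack is a knave.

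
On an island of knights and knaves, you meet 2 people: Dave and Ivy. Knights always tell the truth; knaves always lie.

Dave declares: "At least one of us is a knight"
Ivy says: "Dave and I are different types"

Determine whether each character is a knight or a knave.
Dave is a knave.
Ivy is a knave.

Verification:
- Dave (knave) says "At least one of us is a knight" - this is FALSE (a lie) because no one is a knight.
- Ivy (knave) says "Dave and I are different types" - this is FALSE (a lie) because Ivy is a knave and Dave is a knave.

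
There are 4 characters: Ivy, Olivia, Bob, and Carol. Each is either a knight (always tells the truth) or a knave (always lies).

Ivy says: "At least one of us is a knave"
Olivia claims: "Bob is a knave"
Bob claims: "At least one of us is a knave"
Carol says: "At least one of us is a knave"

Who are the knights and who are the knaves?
Ivy is a knight.
Olivia is a knave.
Bob is a knight.
Carol is a knight.

Verification:
- Ivy (knight) says "At least one of us is a knave" - this is TRUE because Olivia is a knave.
- Olivia (knave) says "Bob is a knave" - this is FALSE (a lie) because Bob is a knight.
- Bob (knight) says "At least one of us is a knave" - this is TRUE because Olivia is a knave.
- Carol (knight) says "At least one of us is a knave" - this is TRUE because Olivia is a knave.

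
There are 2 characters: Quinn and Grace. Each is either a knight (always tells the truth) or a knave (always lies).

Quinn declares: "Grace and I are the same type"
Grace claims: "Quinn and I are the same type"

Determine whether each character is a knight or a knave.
Quinn is a knight.
Grace is a knight.

Verification:
- Quinn (knight) says "Grace and I are the same type" - this is TRUE because Quinn is a knight and Grace is a knight.
- Grace (knight) says "Quinn and I are the same type" - this is TRUE because Grace is a knight and Quinn is a knight.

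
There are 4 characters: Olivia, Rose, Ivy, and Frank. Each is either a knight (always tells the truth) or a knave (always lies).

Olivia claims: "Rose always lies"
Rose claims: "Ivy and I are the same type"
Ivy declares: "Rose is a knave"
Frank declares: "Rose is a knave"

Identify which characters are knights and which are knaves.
Olivia is a knight.
Rose is a knave.
Ivy is a knight.
Frank is a knight.

Verification:
- Olivia (knight) says "Rose always lies" - this is TRUE because Rose is a knave.
- Rose (knave) says "Ivy and I are the same type" - this is FALSE (a lie) because Rose is a knave and Ivy is a knight.
- Ivy (knight) says "Rose is a knave" - this is TRUE because Rose is a knave.
- Frank (knight) says "Rose is a knave" - this is TRUE because Rose is a knave.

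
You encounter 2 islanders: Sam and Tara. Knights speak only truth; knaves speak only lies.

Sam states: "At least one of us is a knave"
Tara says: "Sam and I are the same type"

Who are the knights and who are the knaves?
Sam is a knight.
Tara is a knave.

Verification:
- Sam (knight) says "At least one of us is a knave" - this is TRUE because Tara is a knave.
- Tara (knave) says "Sam and I are the same type" - this is FALSE (a lie) because Tara is a knave and Sam is a knight.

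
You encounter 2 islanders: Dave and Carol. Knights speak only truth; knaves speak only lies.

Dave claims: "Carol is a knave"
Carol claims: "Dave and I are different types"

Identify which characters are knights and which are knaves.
Dave is a knave.
Carol is a knight.

Verification:
- Dave (knave) says "Carol is a knave" - this is FALSE (a lie) because Carol is a knight.
- Carol (knight) says "Dave and I are different types" - this is TRUE because Carol is a knight and Dave is a knave.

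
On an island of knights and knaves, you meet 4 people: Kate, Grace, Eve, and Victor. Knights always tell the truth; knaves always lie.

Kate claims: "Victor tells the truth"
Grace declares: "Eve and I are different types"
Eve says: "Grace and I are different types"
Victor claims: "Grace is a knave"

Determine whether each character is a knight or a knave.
Kate is a knight.
Grace is a knave.
Eve is a knave.
Victor is a knight.

Verification:
- Kate (knight) says "Victor tells the truth" - this is TRUE because Victor is a knight.
- Grace (knave) says "Eve and I are different types" - this is FALSE (a lie) because Grace is a knave and Eve is a knave.
- Eve (knave) says "Grace and I are different types" - this is FALSE (a lie) because Eve is a knave and Grace is a knave.
- Victor (knight) says "Grace is a knave" - this is TRUE because Grace is a knave.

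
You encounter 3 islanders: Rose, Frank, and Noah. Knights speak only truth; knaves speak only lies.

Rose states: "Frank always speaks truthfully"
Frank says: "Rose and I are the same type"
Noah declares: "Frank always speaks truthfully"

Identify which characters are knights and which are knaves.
Rose is a knight.
Frank is a knight.
Noah is a knight.

Verification:
- Rose (knight) says "Frank always speaks truthfully" - this is TRUE because Frank is a knight.
- Frank (knight) says "Rose and I are the same type" - this is TRUE because Frank is a knight and Rose is a knight.
- Noah (knight) says "Frank always speaks truthfully" - this is TRUE because Frank is a knight.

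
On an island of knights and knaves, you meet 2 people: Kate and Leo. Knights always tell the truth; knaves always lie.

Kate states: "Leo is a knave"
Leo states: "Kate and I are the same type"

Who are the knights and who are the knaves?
Kate is a knight.
Leo is a knave.

Verification:
- Kate (knight) says "Leo is a knave" - this is TRUE because Leo is a knave.
- Leo (knave) says "Kate and I are the same type" - this is FALSE (a lie) because Leo is a knave and Kate is a knight.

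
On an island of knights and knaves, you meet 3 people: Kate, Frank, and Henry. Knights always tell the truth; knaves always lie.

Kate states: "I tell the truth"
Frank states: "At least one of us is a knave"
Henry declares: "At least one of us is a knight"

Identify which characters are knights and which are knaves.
Kate is a knave.
Frank is a knight.
Henry is a knight.

Verification:
- Kate (knave) says "I tell the truth" - this is FALSE (a lie) because Kate is a knave.
- Frank (knight) says "At least one of us is a knave" - this is TRUE because Kate is a knave.
- Henry (knight) says "At least one of us is a knight" - this is TRUE because Frank and Henry are knights.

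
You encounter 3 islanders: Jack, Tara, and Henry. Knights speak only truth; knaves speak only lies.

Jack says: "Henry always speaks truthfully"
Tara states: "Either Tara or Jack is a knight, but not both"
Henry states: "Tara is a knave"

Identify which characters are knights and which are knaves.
Jack is a knave.
Tara is a knight.
Henry is a knave.

Verification:
- Jack (knave) says "Henry always speaks truthfully" - this is FALSE (a lie) because Henry is a knave.
- Tara (knight) says "Either Tara or Jack is a knight, but not both" - this is TRUE because Tara is a knight and Jack is a knave.
- Henry (knave) says "Tara is a knave" - this is FALSE (a lie) because Tara is a knight.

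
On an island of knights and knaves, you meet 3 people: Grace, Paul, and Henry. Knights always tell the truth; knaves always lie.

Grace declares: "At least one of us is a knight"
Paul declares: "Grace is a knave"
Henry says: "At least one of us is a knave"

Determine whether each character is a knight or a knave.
Grace is a knight.
Paul is a knave.
Henry is a knight.

Verification:
- Grace (knight) says "At least one of us is a knight" - this is TRUE because Grace and Henry are knights.
- Paul (knave) says "Grace is a knave" - this is FALSE (a lie) because Grace is a knight.
- Henry (knight) says "At least one of us is a knave" - this is TRUE because Paul is a knave.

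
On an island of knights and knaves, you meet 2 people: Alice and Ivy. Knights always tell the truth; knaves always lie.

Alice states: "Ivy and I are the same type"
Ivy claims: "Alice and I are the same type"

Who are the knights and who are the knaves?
Alice is a knight.
Ivy is a knight.

Verification:
- Alice (knight) says "Ivy and I are the same type" - this is TRUE because Alice is a knight and Ivy is a knight.
- Ivy (knight) says "Alice and I are the same type" - this is TRUE because Ivy is a knight and Alice is a knight.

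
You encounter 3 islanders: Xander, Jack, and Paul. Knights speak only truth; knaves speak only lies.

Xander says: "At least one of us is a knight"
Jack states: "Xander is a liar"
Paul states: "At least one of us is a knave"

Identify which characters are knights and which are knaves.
Xander is a knight.
Jack is a knave.
Paul is a knight.

Verification:
- Xander (knight) says "At least one of us is a knight" - this is TRUE because Xander and Paul are knights.
- Jack (knave) says "Xander is a liar" - this is FALSE (a lie) because Xander is a knight.
- Paul (knight) says "At least one of us is a knave" - this is TRUE because Jack is a knave.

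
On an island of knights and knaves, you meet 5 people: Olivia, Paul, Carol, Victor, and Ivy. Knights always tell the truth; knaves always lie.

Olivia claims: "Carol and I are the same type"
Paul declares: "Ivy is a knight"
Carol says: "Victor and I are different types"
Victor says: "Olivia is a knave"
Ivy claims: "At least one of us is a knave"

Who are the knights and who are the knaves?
Olivia is a knight.
Paul is a knight.
Carol is a knight.
Victor is a knave.
Ivy is a knight.

Verification:
- Olivia (knight) says "Carol and I are the same type" - this is TRUE because Olivia is a knight and Carol is a knight.
- Paul (knight) says "Ivy is a knight" - this is TRUE because Ivy is a knight.
- Carol (knight) says "Victor and I are different types" - this is TRUE because Carol is a knight and Victor is a knave.
- Victor (knave) says "Olivia is a knave" - this is FALSE (a lie) because Olivia is a knight.
- Ivy (knight) says "At least one of us is a knave" - this is TRUE because Victor is a knave.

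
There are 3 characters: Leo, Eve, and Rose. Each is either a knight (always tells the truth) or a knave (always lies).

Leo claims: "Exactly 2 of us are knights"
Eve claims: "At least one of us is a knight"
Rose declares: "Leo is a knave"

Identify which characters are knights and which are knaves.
Leo is a knight.
Eve is a knight.
Rose is a knave.

Verification:
- Leo (knight) says "Exactly 2 of us are knights" - this is TRUE because there are 2 knights.
- Eve (knight) says "At least one of us is a knight" - this is TRUE because Leo and Eve are knights.
- Rose (knave) says "Leo is a knave" - this is FALSE (a lie) because Leo is a knight.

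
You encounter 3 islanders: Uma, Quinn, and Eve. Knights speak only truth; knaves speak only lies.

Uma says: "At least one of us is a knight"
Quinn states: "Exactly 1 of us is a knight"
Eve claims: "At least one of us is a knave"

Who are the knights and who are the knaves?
Uma is a knight.
Quinn is a knave.
Eve is a knight.

Verification:
- Uma (knight) says "At least one of us is a knight" - this is TRUE because Uma and Eve are knights.
- Quinn (knave) says "Exactly 1 of us is a knight" - this is FALSE (a lie) because there are 2 knights.
- Eve (knight) says "At least one of us is a knave" - this is TRUE because Quinn is a knave.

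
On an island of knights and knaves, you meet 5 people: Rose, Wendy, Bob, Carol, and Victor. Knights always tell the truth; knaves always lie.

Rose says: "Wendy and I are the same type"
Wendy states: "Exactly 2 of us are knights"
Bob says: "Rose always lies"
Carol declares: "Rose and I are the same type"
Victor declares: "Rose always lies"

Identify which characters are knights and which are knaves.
Rose is a knight.
Wendy is a knight.
Bob is a knave.
Carol is a knave.
Victor is a knave.

Verification:
- Rose (knight) says "Wendy and I are the same type" - this is TRUE because Rose is a knight and Wendy is a knight.
- Wendy (knight) says "Exactly 2 of us are knights" - this is TRUE because there are 2 knights.
- Bob (knave) says "Rose always lies" - this is FALSE (a lie) because Rose is a knight.
- Carol (knave) says "Rose and I are the same type" - this is FALSE (a lie) because Carol is a knave and Rose is a knight.
- Victor (knave) says "Rose always lies" - this is FALSE (a lie) because Rose is a knight.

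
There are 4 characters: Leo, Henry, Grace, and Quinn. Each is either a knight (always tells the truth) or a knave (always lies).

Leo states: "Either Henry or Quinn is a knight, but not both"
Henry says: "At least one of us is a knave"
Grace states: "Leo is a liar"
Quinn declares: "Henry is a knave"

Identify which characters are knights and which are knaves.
Leo is a knight.
Henry is a knight.
Grace is a knave.
Quinn is a knave.

Verification:
- Leo (knight) says "Either Henry or Quinn is a knight, but not both" - this is TRUE because Henry is a knight and Quinn is a knave.
- Henry (knight) says "At least one of us is a knave" - this is TRUE because Grace and Quinn are knaves.
- Grace (knave) says "Leo is a liar" - this is FALSE (a lie) because Leo is a knight.
- Quinn (knave) says "Henry is a knave" - this is FALSE (a lie) because Henry is a knight.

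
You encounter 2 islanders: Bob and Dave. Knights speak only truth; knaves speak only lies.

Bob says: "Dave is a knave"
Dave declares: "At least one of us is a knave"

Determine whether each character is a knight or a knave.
Bob is a knave.
Dave is a knight.

Verification:
- Bob (knave) says "Dave is a knave" - this is FALSE (a lie) because Dave is a knight.
- Dave (knight) says "At least one of us is a knave" - this is TRUE because Bob is a knave.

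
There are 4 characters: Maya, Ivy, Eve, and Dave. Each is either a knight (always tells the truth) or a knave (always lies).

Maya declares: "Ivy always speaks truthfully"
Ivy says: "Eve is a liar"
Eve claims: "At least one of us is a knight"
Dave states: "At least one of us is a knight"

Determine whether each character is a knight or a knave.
Maya is a knave.
Ivy is a knave.
Eve is a knight.
Dave is a knight.

Verification:
- Maya (knave) says "Ivy always speaks truthfully" - this is FALSE (a lie) because Ivy is a knave.
- Ivy (knave) says "Eve is a liar" - this is FALSE (a lie) because Eve is a knight.
- Eve (knight) says "At least one of us is a knight" - this is TRUE because Eve and Dave are knights.
- Dave (knight) says "At least one of us is a knight" - this is TRUE because Eve and Dave are knights.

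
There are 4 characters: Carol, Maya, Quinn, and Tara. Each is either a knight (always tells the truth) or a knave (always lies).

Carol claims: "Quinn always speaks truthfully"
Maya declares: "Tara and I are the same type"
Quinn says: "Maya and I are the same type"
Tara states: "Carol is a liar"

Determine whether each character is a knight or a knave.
Carol is a knave.
Maya is a knight.
Quinn is a knave.
Tara is a knight.

Verification:
- Carol (knave) says "Quinn always speaks truthfully" - this is FALSE (a lie) because Quinn is a knave.
- Maya (knight) says "Tara and I are the same type" - this is TRUE because Maya is a knight and Tara is a knight.
- Quinn (knave) says "Maya and I are the same type" - this is FALSE (a lie) because Quinn is a knave and Maya is a knight.
- Tara (knight) says "Carol is a liar" - this is TRUE because Carol is a knave.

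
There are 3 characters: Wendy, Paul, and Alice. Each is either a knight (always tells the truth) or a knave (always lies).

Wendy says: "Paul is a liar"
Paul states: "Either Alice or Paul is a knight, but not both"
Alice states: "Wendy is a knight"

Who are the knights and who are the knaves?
Wendy is a knave.
Paul is a knight.
Alice is a knave.

Verification:
- Wendy (knave) says "Paul is a liar" - this is FALSE (a lie) because Paul is a knight.
- Paul (knight) says "Either Alice or Paul is a knight, but not both" - this is TRUE because Alice is a knave and Paul is a knight.
- Alice (knave) says "Wendy is a knight" - this is FALSE (a lie) because Wendy is a knave.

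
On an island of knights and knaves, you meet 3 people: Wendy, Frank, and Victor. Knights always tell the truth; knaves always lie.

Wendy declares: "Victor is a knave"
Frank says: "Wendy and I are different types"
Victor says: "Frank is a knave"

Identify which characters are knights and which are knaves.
Wendy is a knave.
Frank is a knave.
Victor is a knight.

Verification:
- Wendy (knave) says "Victor is a knave" - this is FALSE (a lie) because Victor is a knight.
- Frank (knave) says "Wendy and I are different types" - this is FALSE (a lie) because Frank is a knave and Wendy is a knave.
- Victor (knight) says "Frank is a knave" - this is TRUE because Frank is a knave.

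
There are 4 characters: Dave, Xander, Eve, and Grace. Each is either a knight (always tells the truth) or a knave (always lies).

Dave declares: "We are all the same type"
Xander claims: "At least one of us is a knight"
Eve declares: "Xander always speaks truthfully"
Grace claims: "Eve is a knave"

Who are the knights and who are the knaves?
Dave is a knave.
Xander is a knight.
Eve is a knight.
Grace is a knave.

Verification:
- Dave (knave) says "We are all the same type" - this is FALSE (a lie) because Xander and Eve are knights and Dave and Grace are knaves.
- Xander (knight) says "At least one of us is a knight" - this is TRUE because Xander and Eve are knights.
- Eve (knight) says "Xander always speaks truthfully" - this is TRUE because Xander is a knight.
- Grace (knave) says "Eve is a knave" - this is FALSE (a lie) because Eve is a knight.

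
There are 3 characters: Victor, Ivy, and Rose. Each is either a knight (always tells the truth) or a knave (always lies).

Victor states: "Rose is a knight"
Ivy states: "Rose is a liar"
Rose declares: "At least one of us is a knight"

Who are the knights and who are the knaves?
Victor is a knight.
Ivy is a knave.
Rose is a knight.

Verification:
- Victor (knight) says "Rose is a knight" - this is TRUE because Rose is a knight.
- Ivy (knave) says "Rose is a liar" - this is FALSE (a lie) because Rose is a knight.
- Rose (knight) says "At least one of us is a knight" - this is TRUE because Victor and Rose are knights.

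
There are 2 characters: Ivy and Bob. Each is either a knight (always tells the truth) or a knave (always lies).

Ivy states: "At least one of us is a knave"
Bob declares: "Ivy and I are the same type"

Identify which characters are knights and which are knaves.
Ivy is a knight.
Bob is a knave.

Verification:
- Ivy (knight) says "At least one of us is a knave" - this is TRUE because Bob is a knave.
- Bob (knave) says "Ivy and I are the same type" - this is FALSE (a lie) because Bob is a knave and Ivy is a knight.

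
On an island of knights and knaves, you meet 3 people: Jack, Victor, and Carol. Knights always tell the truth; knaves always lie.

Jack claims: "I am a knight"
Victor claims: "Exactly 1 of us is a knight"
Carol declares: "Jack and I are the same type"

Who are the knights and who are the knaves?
Jack is a knight.
Victor is a knave.
Carol is a knight.

Verification:
- Jack (knight) says "I am a knight" - this is TRUE because Jack is a knight.
- Victor (knave) says "Exactly 1 of us is a knight" - this is FALSE (a lie) because there are 2 knights.
- Carol (knight) says "Jack and I are the same type" - this is TRUE because Carol is a knight and Jack is a knight.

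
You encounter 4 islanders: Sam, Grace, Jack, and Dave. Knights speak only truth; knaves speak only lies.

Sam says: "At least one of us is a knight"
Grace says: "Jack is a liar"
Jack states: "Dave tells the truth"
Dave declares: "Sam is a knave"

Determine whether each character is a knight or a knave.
Sam is a knight.
Grace is a knight.
Jack is a knave.
Dave is a knave.

Verification:
- Sam (knight) says "At least one of us is a knight" - this is TRUE because Sam and Grace are knights.
- Grace (knight) says "Jack is a liar" - this is TRUE because Jack is a knave.
- Jack (knave) says "Dave tells the truth" - this is FALSE (a lie) because Dave is a knave.
- Dave (knave) says "Sam is a knave" - this is FALSE (a lie) because Sam is a knight.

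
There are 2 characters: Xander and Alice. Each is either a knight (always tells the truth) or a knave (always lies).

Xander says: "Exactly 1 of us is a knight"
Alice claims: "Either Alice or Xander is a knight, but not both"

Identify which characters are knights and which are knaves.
Xander is a knave.
Alice is a knave.

Verification:
- Xander (knave) says "Exactly 1 of us is a knight" - this is FALSE (a lie) because there are 0 knights.
- Alice (knave) says "Either Alice or Xander is a knight, but not both" - this is FALSE (a lie) because Alice is a knave and Xander is a knave.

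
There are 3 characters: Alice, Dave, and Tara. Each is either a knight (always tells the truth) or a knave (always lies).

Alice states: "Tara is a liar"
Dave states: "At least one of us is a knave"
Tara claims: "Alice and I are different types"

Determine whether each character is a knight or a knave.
Alice is a knave.
Dave is a knight.
Tara is a knight.

Verification:
- Alice (knave) says "Tara is a liar" - this is FALSE (a lie) because Tara is a knight.
- Dave (knight) says "At least one of us is a knave" - this is TRUE because Alice is a knave.
- Tara (knight) says "Alice and I are different types" - this is TRUE because Tara is a knight and Alice is a knave.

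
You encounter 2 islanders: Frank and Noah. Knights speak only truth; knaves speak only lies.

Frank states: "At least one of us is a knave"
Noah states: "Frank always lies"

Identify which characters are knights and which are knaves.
Frank is a knight.
Noah is a knave.

Verification:
- Frank (knight) says "At least one of us is a knave" - this is TRUE because Noah is a knave.
- Noah (knave) says "Frank always lies" - this is FALSE (a lie) because Frank is a knight.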